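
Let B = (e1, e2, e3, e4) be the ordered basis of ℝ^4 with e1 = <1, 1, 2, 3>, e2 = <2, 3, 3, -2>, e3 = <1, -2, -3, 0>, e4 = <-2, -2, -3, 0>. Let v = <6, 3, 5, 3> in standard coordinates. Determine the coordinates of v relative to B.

[v]_B is the unique c with M c = v, where M has columns e1, ..., e4.
Solving this 4x4 system gives c = (1, 0, 1, -2).
Check: e1 + 0·e2 + e3 - 2e4 = <6, 3, 5, 3>.

<1, 0, 1, -2>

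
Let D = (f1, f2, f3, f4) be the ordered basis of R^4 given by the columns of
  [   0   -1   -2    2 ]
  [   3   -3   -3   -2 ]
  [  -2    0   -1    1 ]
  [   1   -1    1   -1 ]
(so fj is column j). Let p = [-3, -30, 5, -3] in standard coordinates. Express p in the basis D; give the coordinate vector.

[p]_D is the unique c with M c = p, where M has columns f1, ..., f4.
Solving this 4x4 system gives c = (-3, 1, 4, 3).
Check: -3f1 + f2 + 4f3 + 3f4 = [-3, -30, 5, -3].

[-3, 1, 4, 3]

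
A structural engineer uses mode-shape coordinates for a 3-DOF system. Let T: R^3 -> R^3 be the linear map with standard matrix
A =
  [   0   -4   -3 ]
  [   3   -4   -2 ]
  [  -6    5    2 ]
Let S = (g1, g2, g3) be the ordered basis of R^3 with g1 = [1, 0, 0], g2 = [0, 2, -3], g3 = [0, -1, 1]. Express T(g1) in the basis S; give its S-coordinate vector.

Compute T(g1) = A g1 = [0, 3, -6] in standard coordinates.
Then write this in S-coordinates: solve for y in y_1 g1 + ... + y_3 g3 = [0, 3, -6].
This gives y = [0, 3, 3], which is column 1 of [T]_S.

[0, 3, 3]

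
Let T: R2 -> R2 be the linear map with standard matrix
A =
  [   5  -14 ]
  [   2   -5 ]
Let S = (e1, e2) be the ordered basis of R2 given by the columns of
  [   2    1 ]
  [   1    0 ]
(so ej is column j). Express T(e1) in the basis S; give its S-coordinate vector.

Column 1 of [T]_S is the S-coordinate vector of T(e1).
In standard coordinates T(e1) = A e1 = <-4, -1>.
Converting to S: <-4, -1> = -e1 - 2e2, so the coordinate vector is <-1, -2>.

<-1, -2>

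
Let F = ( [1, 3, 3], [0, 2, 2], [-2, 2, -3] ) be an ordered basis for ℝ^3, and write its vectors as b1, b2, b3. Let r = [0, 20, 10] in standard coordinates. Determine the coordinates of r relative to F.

[4, 2, 2]

Write r = c_1 b1 + ... + c_3 b3 and solve for the c_i.
Row-reducing the augmented matrix [M | r] gives c = (4, 2, 2).
Check: 4b1 + 2b2 + 2b3 = [0, 20, 10].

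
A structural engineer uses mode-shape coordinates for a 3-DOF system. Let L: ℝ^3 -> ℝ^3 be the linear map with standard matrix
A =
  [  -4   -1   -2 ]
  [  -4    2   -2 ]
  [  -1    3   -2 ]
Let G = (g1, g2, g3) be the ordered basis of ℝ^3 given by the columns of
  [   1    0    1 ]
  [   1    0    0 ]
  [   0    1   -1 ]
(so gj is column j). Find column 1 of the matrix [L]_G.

<-2, -1, -3>

Column 1 of [L]_G is the G-coordinate vector of L(g1).
In standard coordinates L(g1) = A g1 = <-5, -2, 2>.
Converting to G: <-5, -2, 2> = -2g1 - g2 - 3g3, so the coordinate vector is <-2, -1, -3>.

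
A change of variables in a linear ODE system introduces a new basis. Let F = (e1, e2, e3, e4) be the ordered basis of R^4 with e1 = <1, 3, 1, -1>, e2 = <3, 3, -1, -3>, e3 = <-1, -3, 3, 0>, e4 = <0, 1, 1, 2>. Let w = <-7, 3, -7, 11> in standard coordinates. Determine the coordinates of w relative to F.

Write w = c_1 e1 + ... + c_4 e4 and solve for the c_i.
Solving this 4x4 system gives c = (1, -4, -4, 0).
Check: e1 - 4e2 - 4e3 + 0·e4 = <-7, 3, -7, 11>.

<1, -4, -4, 0>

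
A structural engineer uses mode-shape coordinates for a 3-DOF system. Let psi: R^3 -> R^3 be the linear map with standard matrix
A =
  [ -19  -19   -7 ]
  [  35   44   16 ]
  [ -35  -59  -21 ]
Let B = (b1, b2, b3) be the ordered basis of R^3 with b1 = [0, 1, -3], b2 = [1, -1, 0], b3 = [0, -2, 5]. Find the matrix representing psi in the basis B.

Let P have columns b1, ..., b3. Then [psi]_B = P^(-1) A P.
Here det P = 1, so P^(-1) is integer; computing A P first and then P^(-1)(A P) gives [[2, -3, -1], [2, 0, 3], [2, 3, 2]].

[[2, -3, -1], [2, 0, 3], [2, 3, 2]]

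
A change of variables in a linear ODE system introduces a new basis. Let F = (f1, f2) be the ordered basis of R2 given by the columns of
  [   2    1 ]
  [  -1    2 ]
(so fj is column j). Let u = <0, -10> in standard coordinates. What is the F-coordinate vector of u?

<2, -4>

[u]_F is the unique c with M c = u, where M has columns f1, f2.
System: 2c_1 + c_2 = 0, -c_1 + 2c_2 = -10; solving gives c_1 = 2, c_2 = -4.
Check: 2f1 - 4f2 = <0, -10>.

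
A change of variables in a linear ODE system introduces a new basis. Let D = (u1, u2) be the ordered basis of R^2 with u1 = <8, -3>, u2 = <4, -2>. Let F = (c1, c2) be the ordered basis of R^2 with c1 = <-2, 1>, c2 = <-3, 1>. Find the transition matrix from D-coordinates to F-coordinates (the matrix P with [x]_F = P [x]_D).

[[-1, -2], [-2, 0]]

Take x = uj: its D-coordinates are the j-th standard unit vector, so P e_j — column j of P — equals [uj]_F.
u1 = -c1 - 2c2, giving column 1 = <-1, -2>; repeating for each j gives P = [[-1, -2], [-2, 0]].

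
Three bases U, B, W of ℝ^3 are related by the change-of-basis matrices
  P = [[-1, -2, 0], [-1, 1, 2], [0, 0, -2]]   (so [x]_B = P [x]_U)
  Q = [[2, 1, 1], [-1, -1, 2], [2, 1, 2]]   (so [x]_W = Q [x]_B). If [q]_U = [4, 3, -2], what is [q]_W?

Apply P to get B-coordinates [-10, -5, 4], then Q to get W-coordinates.
The result is [q]_W = [-21, 23, -17].

[-21, 23, -17]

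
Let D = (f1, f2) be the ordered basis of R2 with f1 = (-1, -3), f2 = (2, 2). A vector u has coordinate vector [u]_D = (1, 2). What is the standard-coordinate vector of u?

(3, 1)

The coordinates say u = f1 + 2f2; adding the scaled basis vectors gives (3, 1).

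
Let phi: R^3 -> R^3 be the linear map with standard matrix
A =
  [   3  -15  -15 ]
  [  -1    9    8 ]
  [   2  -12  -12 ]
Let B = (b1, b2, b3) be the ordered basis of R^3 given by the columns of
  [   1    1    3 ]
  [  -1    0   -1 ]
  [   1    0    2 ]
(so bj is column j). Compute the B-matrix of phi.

[[2, 0, -2], [1, 0, 2], [0, 1, -2]]

With P the matrix whose columns are b1, ..., b3, [phi]_B = P^(-1) A P.
Column by column: phi(b1) = A b1 = [3, -2, 2]; its B-coordinates [2, 1, 0] give column 1.
Continuing for each basis vector yields [phi]_B = [[2, 0, -2], [1, 0, 2], [0, 1, -2]].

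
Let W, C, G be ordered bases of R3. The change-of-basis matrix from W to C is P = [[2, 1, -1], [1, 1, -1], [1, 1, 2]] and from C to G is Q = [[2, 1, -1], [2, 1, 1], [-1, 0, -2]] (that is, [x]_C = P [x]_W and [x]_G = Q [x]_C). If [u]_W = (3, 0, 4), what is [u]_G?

Apply P to get C-coordinates (2, -1, 11), then Q to get G-coordinates.
The result is [u]_G = (-8, 14, -24).

(-8, 14, -24)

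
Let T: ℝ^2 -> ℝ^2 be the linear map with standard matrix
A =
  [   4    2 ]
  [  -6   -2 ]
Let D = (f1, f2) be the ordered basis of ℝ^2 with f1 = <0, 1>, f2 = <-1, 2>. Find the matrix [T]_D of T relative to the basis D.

[[2, 2], [-2, 0]]

With P the matrix whose columns are f1, f2, [T]_D = P^(-1) A P.
Column by column: T(f1) = A f1 = <2, -2>; its D-coordinates <2, -2> give column 1.
Continuing for each basis vector yields [T]_D = [[2, 2], [-2, 0]].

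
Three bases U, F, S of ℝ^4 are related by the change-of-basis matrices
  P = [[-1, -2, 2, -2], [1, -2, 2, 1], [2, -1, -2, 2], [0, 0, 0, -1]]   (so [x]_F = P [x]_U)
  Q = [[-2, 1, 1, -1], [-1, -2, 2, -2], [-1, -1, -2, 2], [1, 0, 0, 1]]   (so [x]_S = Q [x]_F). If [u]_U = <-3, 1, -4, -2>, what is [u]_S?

<-14, 23, 28, -1>

First [u]_F = P [u]_U = <-3, -15, -3, 2>.
Then [u]_S = Q [u]_F = <-14, 23, 28, -1>.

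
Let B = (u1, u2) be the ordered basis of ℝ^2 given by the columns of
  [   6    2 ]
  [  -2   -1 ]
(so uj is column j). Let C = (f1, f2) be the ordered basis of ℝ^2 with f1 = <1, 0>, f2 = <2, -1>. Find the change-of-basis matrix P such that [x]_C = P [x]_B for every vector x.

Let M have columns uj and N have columns fj. Then for every x, N [x]_C = x = M [x]_B, so P = N^(-1) M.
Since det N = -1, N^(-1) has integer entries; multiplying gives P = [[2, 0], [2, 1]].

[[2, 0], [2, 1]]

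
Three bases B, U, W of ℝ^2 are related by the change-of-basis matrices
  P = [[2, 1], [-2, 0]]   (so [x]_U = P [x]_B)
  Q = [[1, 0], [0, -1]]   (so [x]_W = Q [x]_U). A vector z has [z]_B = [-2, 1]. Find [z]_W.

Composing the changes, [z]_W = Q P [z]_B.
Q P = [[2, 1], [2, 0]]; applying this to [-2, 1] gives [-3, -4].

[-3, -4]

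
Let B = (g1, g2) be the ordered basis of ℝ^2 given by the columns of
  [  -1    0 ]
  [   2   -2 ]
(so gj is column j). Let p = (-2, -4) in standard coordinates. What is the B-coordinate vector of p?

[p]_B is the unique c with M c = p, where M has columns g1, g2.
System: -c_1 + 0c_2 = -2, 2c_1 - 2c_2 = -4; solving gives c_1 = 2, c_2 = 4.
Check: 2g1 + 4g2 = (-2, -4).

(2, 4)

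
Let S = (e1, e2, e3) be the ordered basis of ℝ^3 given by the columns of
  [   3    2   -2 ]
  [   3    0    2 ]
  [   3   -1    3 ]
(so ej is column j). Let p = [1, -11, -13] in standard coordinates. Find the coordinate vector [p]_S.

[p]_S is the unique c with M c = p, where M has columns e1, ..., e3.
Gaussian elimination on [M | p] yields c = (-1, -2, -4).
Check: -e1 - 2e2 - 4e3 = [1, -11, -13].

[-1, -2, -4]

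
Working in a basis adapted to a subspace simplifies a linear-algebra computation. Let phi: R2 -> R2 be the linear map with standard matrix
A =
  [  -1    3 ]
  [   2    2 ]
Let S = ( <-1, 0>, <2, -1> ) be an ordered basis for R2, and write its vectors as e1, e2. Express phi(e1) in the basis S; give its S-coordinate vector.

<3, 2>

Column 1 of [phi]_S is the S-coordinate vector of phi(e1).
In standard coordinates phi(e1) = A e1 = <1, -2>.
Converting to S: <1, -2> = 3e1 + 2e2, so the coordinate vector is <3, 2>.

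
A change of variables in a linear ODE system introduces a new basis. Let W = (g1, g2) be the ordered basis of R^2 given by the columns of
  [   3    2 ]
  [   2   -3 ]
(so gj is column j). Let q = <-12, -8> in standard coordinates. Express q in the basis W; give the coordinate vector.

<-4, 0>

Write q = c_1 g1 + c_2 g2 and solve for the c_i.
System: 3c_1 + 2c_2 = -12, 2c_1 - 3c_2 = -8; solving gives c_1 = -4, c_2 = 0.
Check: -4g1 + 0·g2 = <-12, -8>.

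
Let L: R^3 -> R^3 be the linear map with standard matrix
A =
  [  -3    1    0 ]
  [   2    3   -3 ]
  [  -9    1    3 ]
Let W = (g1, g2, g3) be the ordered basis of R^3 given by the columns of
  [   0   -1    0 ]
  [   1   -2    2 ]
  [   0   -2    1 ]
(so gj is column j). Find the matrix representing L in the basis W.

With P the matrix whose columns are g1, ..., g3, [L]_W = P^(-1) A P.
Column by column: L(g1) = A g1 = [1, 3, 1]; its W-coordinates [3, -1, -1] give column 1.
Continuing for each basis vector yields [L]_W = [[3, -2, -3], [-1, -1, -2], [-1, -1, 1]].

[[3, -2, -3], [-1, -1, -2], [-1, -1, 1]]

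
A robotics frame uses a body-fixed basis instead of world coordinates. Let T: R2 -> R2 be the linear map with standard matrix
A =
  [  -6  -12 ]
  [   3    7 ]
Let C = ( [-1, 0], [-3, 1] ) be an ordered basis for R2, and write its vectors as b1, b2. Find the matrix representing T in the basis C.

[[3, 0], [-3, -2]]

The j-th column of [T]_C is [T(bj)]_C.
T(b1) = A b1 = [6, -3] = 3b1 - 3b2, so column 1 is [3, -3].
Repeating for b2 and assembling the columns gives [[3, 0], [-3, -2]].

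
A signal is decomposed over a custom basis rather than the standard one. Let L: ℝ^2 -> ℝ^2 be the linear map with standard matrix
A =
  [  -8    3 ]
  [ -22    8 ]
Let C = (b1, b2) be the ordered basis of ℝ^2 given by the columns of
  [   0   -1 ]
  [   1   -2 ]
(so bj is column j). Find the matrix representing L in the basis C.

With P the matrix whose columns are b1, b2, [L]_C = P^(-1) A P.
Column by column: L(b1) = A b1 = [3, 8]; its C-coordinates [2, -3] give column 1.
Continuing for each basis vector yields [L]_C = [[2, 2], [-3, -2]].

[[2, 2], [-3, -2]]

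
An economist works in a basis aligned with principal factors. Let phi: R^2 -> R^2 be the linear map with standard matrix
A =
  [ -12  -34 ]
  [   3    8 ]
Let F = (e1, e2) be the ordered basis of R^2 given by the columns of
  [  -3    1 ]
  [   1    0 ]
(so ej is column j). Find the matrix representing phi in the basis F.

With P the matrix whose columns are e1, e2, [phi]_F = P^(-1) A P.
Column by column: phi(e1) = A e1 = [2, -1]; its F-coordinates [-1, -1] give column 1.
Continuing for each basis vector yields [phi]_F = [[-1, 3], [-1, -3]].

[[-1, 3], [-1, -3]]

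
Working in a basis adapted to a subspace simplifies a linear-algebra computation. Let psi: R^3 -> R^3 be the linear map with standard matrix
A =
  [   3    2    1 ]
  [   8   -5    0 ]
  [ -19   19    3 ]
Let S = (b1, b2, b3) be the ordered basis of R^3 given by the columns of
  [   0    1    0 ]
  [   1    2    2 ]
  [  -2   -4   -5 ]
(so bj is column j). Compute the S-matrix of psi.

[[1, -2, -2], [0, 3, -1], [-3, -3, -3]]

The j-th column of [psi]_S is [psi(bj)]_S.
psi(b1) = A b1 = [0, -5, 13] = b1 + 0·b2 - 3b3, so column 1 is [1, 0, -3].
Repeating for b2, b3 and assembling the columns gives [[1, -2, -2], [0, 3, -1], [-3, -3, -3]].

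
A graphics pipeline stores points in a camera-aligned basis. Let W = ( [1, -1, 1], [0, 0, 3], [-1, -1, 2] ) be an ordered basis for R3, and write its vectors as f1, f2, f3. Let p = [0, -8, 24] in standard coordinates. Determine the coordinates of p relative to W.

[p]_W is the unique c with M c = p, where M has columns f1, ..., f3.
Solving this 3x3 system gives c = (4, 4, 4).
Check: 4f1 + 4f2 + 4f3 = [0, -8, 24].

[4, 4, 4]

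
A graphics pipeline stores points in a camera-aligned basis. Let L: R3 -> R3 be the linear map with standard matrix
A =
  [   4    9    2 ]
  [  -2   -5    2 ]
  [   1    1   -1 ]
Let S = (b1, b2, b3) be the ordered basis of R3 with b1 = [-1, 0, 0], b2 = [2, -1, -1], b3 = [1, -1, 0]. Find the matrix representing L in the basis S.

Let P have columns b1, ..., b3. Then [L]_S = P^(-1) A P.
Here det P = 1, so P^(-1) is integer; computing A P first and then P^(-1)(A P) gives [[3, 2, 2], [1, -2, 0], [-3, 3, -3]].

[[3, 2, 2], [1, -2, 0], [-3, 3, -3]]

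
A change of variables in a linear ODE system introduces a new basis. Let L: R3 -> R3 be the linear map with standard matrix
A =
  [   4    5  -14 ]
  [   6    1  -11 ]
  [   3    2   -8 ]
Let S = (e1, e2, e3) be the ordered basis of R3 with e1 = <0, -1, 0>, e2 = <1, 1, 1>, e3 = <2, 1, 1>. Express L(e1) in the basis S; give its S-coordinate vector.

Compute L(e1) = A e1 = <-5, -1, -2> in standard coordinates.
Then write this in S-coordinates: solve for y in y_1 e1 + ... + y_3 e3 = <-5, -1, -2>.
This gives y = <-1, 1, -3>, which is column 1 of [L]_S.

<-1, 1, -3>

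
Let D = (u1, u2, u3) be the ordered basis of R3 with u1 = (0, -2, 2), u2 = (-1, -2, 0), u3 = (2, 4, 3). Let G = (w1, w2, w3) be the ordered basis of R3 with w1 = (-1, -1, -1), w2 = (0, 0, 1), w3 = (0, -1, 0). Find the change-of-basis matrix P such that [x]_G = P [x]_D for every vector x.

[[0, 1, -2], [2, 1, 1], [2, 1, -2]]

Take x = uj: its D-coordinates are the j-th standard unit vector, so P e_j — column j of P — equals [uj]_G.
u1 = 0·w1 + 2w2 + 2w3, giving column 1 = (0, 2, 2); repeating for each j gives P = [[0, 1, -2], [2, 1, 1], [2, 1, -2]].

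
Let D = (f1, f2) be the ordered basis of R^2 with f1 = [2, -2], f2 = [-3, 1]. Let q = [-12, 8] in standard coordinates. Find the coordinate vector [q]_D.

[q]_D is the unique c with M c = q, where M has columns f1, f2.
System: 2c_1 - 3c_2 = -12, -2c_1 + c_2 = 8; solving gives c_1 = -3, c_2 = 2.
Check: -3f1 + 2f2 = [-12, 8].

[-3, 2]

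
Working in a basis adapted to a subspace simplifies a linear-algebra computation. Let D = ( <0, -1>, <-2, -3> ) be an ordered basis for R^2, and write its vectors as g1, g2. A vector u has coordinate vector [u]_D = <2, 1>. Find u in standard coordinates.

<-2, -5>

By definition u = 2g1 + g2.
Summing componentwise gives <-2, -5>.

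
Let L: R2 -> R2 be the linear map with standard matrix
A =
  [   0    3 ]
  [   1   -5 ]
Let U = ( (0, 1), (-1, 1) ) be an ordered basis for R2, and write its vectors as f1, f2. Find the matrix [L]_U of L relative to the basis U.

The j-th column of [L]_U is [L(fj)]_U.
L(f1) = A f1 = (3, -5) = -2f1 - 3f2, so column 1 is (-2, -3).
Repeating for f2 and assembling the columns gives [[-2, -3], [-3, -3]].

[[-2, -3], [-3, -3]]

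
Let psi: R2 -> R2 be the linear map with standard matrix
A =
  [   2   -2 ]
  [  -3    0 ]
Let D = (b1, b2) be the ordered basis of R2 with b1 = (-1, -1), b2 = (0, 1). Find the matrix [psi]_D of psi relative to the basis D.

[[0, 2], [3, 2]]

The j-th column of [psi]_D is [psi(bj)]_D.
psi(b1) = A b1 = (0, 3) = 0·b1 + 3b2, so column 1 is (0, 3).
Repeating for b2 and assembling the columns gives [[0, 2], [3, 2]].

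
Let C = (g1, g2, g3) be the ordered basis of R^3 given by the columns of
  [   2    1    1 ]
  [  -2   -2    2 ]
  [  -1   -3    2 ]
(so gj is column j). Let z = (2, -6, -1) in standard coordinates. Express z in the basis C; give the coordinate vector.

We seek scalars with c_1 g1 + ... + c_3 g3 = z; equivalently solve M c = z where the columns of M are g1, ..., g3.
Gaussian elimination on [M | z] yields c = (3, -2, -2).
Check: 3g1 - 2g2 - 2g3 = (2, -6, -1).

(3, -2, -2)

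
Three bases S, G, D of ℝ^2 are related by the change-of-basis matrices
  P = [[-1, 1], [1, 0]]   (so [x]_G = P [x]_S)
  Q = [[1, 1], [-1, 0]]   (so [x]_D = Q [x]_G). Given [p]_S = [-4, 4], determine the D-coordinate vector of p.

[4, -8]

First [p]_G = P [p]_S = [8, -4].
Then [p]_D = Q [p]_G = [4, -8].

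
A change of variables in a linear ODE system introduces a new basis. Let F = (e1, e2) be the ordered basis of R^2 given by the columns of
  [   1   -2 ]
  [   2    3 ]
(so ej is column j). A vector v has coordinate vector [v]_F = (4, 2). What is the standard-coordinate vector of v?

(0, 14)

By definition v = 4e1 + 2e2.
Summing componentwise gives (0, 14).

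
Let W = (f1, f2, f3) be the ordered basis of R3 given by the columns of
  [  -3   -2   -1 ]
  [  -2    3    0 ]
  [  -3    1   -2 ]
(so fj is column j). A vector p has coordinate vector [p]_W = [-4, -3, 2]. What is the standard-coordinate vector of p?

By definition p = -4f1 - 3f2 + 2f3.
Summing componentwise gives [16, -1, 5].

[16, -1, 5]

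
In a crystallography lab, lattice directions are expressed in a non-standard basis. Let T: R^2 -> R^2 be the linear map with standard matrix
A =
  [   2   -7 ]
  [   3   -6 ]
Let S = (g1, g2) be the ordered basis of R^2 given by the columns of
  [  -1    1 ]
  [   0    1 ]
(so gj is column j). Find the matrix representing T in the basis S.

The j-th column of [T]_S is [T(gj)]_S.
T(g1) = A g1 = <-2, -3> = -g1 - 3g2, so column 1 is <-1, -3>.
Repeating for g2 and assembling the columns gives [[-1, 2], [-3, -3]].

[[-1, 2], [-3, -3]]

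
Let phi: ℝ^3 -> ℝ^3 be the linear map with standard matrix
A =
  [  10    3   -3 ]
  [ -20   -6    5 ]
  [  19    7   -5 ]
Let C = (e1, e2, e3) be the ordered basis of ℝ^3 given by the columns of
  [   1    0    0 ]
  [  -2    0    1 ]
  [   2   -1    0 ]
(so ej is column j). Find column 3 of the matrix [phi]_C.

[3, -1, 0]

Compute phi(e3) = A e3 = [3, -6, 7] in standard coordinates.
Then write this in C-coordinates: solve for y in y_1 e1 + ... + y_3 e3 = [3, -6, 7].
This gives y = [3, -1, 0], which is column 3 of [phi]_C.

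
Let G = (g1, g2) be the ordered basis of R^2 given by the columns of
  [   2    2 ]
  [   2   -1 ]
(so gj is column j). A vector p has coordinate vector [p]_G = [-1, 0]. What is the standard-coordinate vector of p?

[-2, -2]

p = M [p]_G, where M has columns g1, g2.
Carrying out the matrix-vector product, p = [-2, -2].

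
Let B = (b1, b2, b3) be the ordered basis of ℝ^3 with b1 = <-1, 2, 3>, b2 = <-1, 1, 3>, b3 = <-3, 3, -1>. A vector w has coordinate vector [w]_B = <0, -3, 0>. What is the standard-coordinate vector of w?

<3, -3, -9>

By definition w = 0·b1 - 3b2 + 0·b3.
Summing componentwise gives <3, -3, -9>.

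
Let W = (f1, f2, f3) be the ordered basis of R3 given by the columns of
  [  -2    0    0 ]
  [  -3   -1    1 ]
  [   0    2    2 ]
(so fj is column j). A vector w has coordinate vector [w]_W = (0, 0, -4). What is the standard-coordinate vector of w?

(0, -4, -8)

The coordinates say w = 0·f1 + 0·f2 - 4f3; adding the scaled basis vectors gives (0, -4, -8).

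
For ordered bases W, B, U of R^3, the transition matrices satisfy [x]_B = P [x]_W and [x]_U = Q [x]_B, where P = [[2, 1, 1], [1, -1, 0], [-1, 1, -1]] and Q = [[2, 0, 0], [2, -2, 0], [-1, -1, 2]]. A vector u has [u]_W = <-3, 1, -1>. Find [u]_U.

Composing the changes, [u]_U = Q P [u]_W.
Q P = [[4, 2, 2], [2, 4, 2], [-5, 2, -3]]; applying this to <-3, 1, -1> gives <-12, -4, 20>.

<-12, -4, 20>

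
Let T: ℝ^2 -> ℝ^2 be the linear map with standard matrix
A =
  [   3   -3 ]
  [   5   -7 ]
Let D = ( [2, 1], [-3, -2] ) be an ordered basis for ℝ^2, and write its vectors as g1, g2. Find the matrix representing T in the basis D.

[[-3, -3], [-3, -1]]

The j-th column of [T]_D is [T(gj)]_D.
T(g1) = A g1 = [3, 3] = -3g1 - 3g2, so column 1 is [-3, -3].
Repeating for g2 and assembling the columns gives [[-3, -3], [-3, -1]].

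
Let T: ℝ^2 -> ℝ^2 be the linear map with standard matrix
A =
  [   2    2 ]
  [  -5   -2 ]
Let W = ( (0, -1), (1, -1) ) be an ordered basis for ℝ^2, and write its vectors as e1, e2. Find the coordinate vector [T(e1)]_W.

Compute T(e1) = A e1 = (-2, 2) in standard coordinates.
Then write this in W-coordinates: solve for y in y_1 e1 + y_2 e2 = (-2, 2).
This gives y = (0, -2), which is column 1 of [T]_W.

(0, -2)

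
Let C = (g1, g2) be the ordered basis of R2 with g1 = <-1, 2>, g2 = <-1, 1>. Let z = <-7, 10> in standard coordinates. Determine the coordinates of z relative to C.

Write z = c_1 g1 + c_2 g2 and solve for the c_i.
System: -c_1 - c_2 = -7, 2c_1 + c_2 = 10; solving gives c_1 = 3, c_2 = 4.
Check: 3g1 + 4g2 = <-7, 10>.

<3, 4>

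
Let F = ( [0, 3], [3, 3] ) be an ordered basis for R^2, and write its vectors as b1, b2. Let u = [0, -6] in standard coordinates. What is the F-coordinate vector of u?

[u]_F is the unique c with M c = u, where M has columns b1, b2.
System: 0c_1 + 3c_2 = 0, 3c_1 + 3c_2 = -6; solving gives c_1 = -2, c_2 = 0.
Check: -2b1 + 0·b2 = [0, -6].

[-2, 0]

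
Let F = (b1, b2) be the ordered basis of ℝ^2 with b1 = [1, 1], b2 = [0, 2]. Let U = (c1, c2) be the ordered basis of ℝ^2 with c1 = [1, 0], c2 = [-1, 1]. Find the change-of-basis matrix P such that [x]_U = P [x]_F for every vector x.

Let M have columns bj and N have columns cj. Then for every x, N [x]_U = x = M [x]_F, so P = N^(-1) M.
Since det N = 1, N^(-1) has integer entries; multiplying gives P = [[2, 2], [1, 2]].

[[2, 2], [1, 2]]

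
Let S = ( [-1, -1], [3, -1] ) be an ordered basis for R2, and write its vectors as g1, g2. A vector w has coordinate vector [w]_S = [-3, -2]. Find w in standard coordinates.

[-3, 5]

w = M [w]_S, where M has columns g1, g2.
Carrying out the matrix-vector product, w = [-3, 5].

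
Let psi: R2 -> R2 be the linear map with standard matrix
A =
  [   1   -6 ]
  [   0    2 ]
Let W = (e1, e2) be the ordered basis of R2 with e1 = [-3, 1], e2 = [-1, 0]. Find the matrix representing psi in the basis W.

[[2, 0], [3, 1]]

The j-th column of [psi]_W is [psi(ej)]_W.
psi(e1) = A e1 = [-9, 2] = 2e1 + 3e2, so column 1 is [2, 3].
Repeating for e2 and assembling the columns gives [[2, 0], [3, 1]].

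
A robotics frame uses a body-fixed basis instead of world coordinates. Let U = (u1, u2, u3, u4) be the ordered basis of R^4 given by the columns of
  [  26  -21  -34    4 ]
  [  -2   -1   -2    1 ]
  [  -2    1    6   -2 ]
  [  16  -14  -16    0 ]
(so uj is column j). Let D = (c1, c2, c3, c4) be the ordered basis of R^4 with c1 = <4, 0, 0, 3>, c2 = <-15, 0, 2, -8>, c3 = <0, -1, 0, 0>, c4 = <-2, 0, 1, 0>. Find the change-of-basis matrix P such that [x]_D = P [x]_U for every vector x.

[[0, -2, 0, 0], [-2, 1, 2, 0], [2, 1, 2, -1], [2, -1, 2, -2]]

Column j of P is [uj]_D, since P maps U-coordinates to D-coordinates.
Expressing u1 in D: u1 = 0·c1 - 2c2 + 2c3 + 2c4, so column 1 of P is <0, -2, 2, 2>.
Doing the same for each uj gives P = [[0, -2, 0, 0], [-2, 1, 2, 0], [2, 1, 2, -1], [2, -1, 2, -2]].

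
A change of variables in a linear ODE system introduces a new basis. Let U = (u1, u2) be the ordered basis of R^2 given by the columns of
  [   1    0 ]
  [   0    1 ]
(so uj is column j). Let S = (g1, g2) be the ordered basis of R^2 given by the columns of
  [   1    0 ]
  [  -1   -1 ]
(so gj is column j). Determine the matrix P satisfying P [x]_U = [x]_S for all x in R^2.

[[1, 0], [-1, -1]]

Column j of P is [uj]_S, since P maps U-coordinates to S-coordinates.
Expressing u1 in S: u1 = g1 - g2, so column 1 of P is [1, -1].
Doing the same for each uj gives P = [[1, 0], [-1, -1]].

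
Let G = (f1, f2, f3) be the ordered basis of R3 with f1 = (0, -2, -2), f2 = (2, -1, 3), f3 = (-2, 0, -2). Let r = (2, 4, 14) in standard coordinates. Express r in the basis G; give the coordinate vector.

We seek scalars with c_1 f1 + ... + c_3 f3 = r; equivalently solve M c = r where the columns of M are f1, ..., f3.
Solving this 3x3 system gives c = (-4, 4, 3).
Check: -4f1 + 4f2 + 3f3 = (2, 4, 14).

(-4, 4, 3)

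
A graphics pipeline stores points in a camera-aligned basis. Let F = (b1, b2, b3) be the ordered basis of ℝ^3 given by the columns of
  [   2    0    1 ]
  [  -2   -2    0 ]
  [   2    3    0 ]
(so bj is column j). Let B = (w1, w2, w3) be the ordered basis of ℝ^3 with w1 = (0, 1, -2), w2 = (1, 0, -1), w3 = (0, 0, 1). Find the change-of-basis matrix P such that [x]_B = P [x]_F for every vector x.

Let M have columns bj and N have columns wj. Then for every x, N [x]_B = x = M [x]_F, so P = N^(-1) M.
Since det N = -1, N^(-1) has integer entries; multiplying gives P = [[-2, -2, 0], [2, 0, 1], [0, -1, 1]].

[[-2, -2, 0], [2, 0, 1], [0, -1, 1]]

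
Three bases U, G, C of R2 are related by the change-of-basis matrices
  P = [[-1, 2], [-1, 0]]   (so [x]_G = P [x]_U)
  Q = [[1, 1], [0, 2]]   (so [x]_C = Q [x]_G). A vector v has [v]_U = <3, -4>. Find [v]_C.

<-14, -6>

Apply P to get G-coordinates <-11, -3>, then Q to get C-coordinates.
The result is [v]_C = <-14, -6>.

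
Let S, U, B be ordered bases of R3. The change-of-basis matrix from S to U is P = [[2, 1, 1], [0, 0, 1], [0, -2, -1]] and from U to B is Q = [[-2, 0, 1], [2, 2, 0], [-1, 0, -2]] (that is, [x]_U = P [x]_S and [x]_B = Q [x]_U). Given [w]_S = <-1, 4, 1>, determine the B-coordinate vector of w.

Composing the changes, [w]_B = Q P [w]_S.
Q P = [[-4, -4, -3], [4, 2, 4], [-2, 3, 1]]; applying this to <-1, 4, 1> gives <-15, 8, 15>.

<-15, 8, 15>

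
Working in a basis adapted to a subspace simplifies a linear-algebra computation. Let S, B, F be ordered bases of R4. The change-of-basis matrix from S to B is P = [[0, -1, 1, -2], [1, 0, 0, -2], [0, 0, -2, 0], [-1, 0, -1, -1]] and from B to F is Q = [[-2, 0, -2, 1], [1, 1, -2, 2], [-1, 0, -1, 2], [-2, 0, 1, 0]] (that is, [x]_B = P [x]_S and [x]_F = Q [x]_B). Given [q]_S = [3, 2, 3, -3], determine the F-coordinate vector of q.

First [q]_B = P [q]_S = [7, 9, -6, -3].
Then [q]_F = Q [q]_B = [-5, 22, -7, -20].

[-5, 22, -7, -20]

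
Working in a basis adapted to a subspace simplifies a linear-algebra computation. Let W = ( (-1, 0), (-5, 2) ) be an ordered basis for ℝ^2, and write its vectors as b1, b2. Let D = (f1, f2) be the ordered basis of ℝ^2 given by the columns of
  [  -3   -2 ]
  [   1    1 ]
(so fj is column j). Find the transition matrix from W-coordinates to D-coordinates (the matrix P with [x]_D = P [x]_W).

[[1, 1], [-1, 1]]

Take x = bj: its W-coordinates are the j-th standard unit vector, so P e_j — column j of P — equals [bj]_D.
b1 = f1 - f2, giving column 1 = (1, -1); repeating for each j gives P = [[1, 1], [-1, 1]].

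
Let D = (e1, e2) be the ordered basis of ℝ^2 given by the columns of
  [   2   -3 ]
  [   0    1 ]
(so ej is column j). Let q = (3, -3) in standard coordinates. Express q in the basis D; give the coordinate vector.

[q]_D is the unique c with M c = q, where M has columns e1, e2.
System: 2c_1 - 3c_2 = 3, 0c_1 + c_2 = -3; solving gives c_1 = -3, c_2 = -3.
Check: -3e1 - 3e2 = (3, -3).

(-3, -3)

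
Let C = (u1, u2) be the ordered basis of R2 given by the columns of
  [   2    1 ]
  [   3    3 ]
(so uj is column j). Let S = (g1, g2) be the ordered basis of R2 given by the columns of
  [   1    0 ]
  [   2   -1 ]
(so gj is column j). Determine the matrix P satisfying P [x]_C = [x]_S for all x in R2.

Column j of P is [uj]_S, since P maps C-coordinates to S-coordinates.
Expressing u1 in S: u1 = 2g1 + g2, so column 1 of P is <2, 1>.
Doing the same for each uj gives P = [[2, 1], [1, -1]].

[[2, 1], [1, -1]]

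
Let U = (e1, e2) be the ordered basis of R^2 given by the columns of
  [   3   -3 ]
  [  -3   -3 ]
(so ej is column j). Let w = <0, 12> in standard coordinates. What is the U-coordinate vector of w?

<-2, -2>

We seek scalars with c_1 e1 + c_2 e2 = w; equivalently solve M c = w where the columns of M are e1, e2.
System: 3c_1 - 3c_2 = 0, -3c_1 - 3c_2 = 12; solving gives c_1 = -2, c_2 = -2.
Check: -2e1 - 2e2 = <0, 12>.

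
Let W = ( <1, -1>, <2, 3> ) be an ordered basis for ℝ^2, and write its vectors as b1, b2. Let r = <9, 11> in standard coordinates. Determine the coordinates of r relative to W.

<1, 4>

We seek scalars with c_1 b1 + c_2 b2 = r; equivalently solve M c = r where the columns of M are b1, b2.
System: c_1 + 2c_2 = 9, -c_1 + 3c_2 = 11; solving gives c_1 = 1, c_2 = 4.
Check: b1 + 4b2 = <9, 11>.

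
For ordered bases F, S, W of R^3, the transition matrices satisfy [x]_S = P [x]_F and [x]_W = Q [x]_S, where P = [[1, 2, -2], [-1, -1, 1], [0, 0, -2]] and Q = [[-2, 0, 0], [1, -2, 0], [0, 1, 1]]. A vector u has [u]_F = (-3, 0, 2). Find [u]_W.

Apply P to get S-coordinates (-7, 5, -4), then Q to get W-coordinates.
The result is [u]_W = (14, -17, 1).

(14, -17, 1)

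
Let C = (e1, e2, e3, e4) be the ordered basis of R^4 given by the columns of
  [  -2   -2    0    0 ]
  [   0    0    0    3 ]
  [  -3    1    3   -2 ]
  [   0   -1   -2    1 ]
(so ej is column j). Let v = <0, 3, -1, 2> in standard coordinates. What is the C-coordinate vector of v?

We seek scalars with c_1 e1 + ... + c_4 e4 = v; equivalently solve M c = v where the columns of M are e1, ..., e4.
Gaussian elimination on [M | v] yields c = (-1, 1, -1, 1).
Check: -e1 + e2 - e3 + e4 = <0, 3, -1, 2>.

<-1, 1, -1, 1>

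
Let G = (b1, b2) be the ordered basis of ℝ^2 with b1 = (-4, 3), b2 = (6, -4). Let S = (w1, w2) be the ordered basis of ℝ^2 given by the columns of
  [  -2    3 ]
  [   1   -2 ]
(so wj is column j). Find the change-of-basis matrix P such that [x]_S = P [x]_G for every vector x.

[[-1, 0], [-2, 2]]

Let M have columns bj and N have columns wj. Then for every x, N [x]_S = x = M [x]_G, so P = N^(-1) M.
Since det N = 1, N^(-1) has integer entries; multiplying gives P = [[-1, 0], [-2, 2]].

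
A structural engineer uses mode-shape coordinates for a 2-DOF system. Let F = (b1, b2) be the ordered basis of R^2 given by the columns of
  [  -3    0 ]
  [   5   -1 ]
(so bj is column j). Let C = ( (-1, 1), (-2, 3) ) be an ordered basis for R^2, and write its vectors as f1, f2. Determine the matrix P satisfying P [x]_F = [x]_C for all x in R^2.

[[-1, 2], [2, -1]]

Take x = bj: its F-coordinates are the j-th standard unit vector, so P e_j — column j of P — equals [bj]_C.
b1 = -f1 + 2f2, giving column 1 = (-1, 2); repeating for each j gives P = [[-1, 2], [2, -1]].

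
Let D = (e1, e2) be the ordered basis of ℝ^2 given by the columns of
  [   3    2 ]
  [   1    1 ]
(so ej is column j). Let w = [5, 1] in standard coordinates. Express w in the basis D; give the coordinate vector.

[w]_D is the unique c with M c = w, where M has columns e1, e2.
System: 3c_1 + 2c_2 = 5, c_1 + c_2 = 1; solving gives c_1 = 3, c_2 = -2.
Check: 3e1 - 2e2 = [5, 1].

[3, -2]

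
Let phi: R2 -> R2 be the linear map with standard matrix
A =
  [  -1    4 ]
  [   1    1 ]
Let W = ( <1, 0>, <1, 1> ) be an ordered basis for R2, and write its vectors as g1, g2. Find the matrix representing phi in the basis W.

Let P have columns g1, g2. Then [phi]_W = P^(-1) A P.
Here det P = 1, so P^(-1) is integer; computing A P first and then P^(-1)(A P) gives [[-2, 1], [1, 2]].

[[-2, 1], [1, 2]]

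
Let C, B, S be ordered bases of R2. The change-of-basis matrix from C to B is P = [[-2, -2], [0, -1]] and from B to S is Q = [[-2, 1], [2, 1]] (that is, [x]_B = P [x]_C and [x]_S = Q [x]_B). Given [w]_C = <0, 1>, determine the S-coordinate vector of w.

<3, -5>

Apply P to get B-coordinates <-2, -1>, then Q to get S-coordinates.
The result is [w]_S = <3, -5>.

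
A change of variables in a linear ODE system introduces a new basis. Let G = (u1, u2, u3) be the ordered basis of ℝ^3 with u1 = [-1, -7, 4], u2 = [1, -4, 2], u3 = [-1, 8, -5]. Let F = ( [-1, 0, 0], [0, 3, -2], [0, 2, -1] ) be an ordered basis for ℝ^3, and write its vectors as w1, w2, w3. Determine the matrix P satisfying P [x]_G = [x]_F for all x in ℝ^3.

Take x = uj: its G-coordinates are the j-th standard unit vector, so P e_j — column j of P — equals [uj]_F.
u1 = w1 - w2 - 2w3, giving column 1 = [1, -1, -2]; repeating for each j gives P = [[1, -1, 1], [-1, 0, 2], [-2, -2, 1]].

[[1, -1, 1], [-1, 0, 2], [-2, -2, 1]]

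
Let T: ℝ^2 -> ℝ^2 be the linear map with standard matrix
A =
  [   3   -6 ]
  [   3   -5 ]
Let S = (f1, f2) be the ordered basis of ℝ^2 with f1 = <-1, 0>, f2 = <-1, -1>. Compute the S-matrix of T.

[[0, -1], [3, -2]]

Let P have columns f1, f2. Then [T]_S = P^(-1) A P.
Here det P = 1, so P^(-1) is integer; computing A P first and then P^(-1)(A P) gives [[0, -1], [3, -2]].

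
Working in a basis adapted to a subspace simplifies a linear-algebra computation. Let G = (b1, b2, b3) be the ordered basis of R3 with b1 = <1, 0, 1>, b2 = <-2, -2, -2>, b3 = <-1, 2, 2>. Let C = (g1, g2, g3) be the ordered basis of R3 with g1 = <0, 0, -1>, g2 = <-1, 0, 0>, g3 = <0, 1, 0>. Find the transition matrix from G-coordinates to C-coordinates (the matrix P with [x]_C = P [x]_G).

[[-1, 2, -2], [-1, 2, 1], [0, -2, 2]]

Take x = bj: its G-coordinates are the j-th standard unit vector, so P e_j — column j of P — equals [bj]_C.
b1 = -g1 - g2 + 0·g3, giving column 1 = <-1, -1, 0>; repeating for each j gives P = [[-1, 2, -2], [-1, 2, 1], [0, -2, 2]].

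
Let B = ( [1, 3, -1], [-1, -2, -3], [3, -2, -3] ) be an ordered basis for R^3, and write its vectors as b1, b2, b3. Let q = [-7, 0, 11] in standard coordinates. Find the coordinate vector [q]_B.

[-2, -1, -2]

Write q = c_1 b1 + ... + c_3 b3 and solve for the c_i.
Solving this 3x3 system gives c = (-2, -1, -2).
Check: -2b1 - b2 - 2b3 = [-7, 0, 11].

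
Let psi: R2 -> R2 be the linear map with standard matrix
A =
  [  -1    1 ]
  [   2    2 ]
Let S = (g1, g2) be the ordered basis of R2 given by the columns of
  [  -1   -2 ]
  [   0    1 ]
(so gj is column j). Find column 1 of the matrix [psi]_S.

Column 1 of [psi]_S is the S-coordinate vector of psi(g1).
In standard coordinates psi(g1) = A g1 = <1, -2>.
Converting to S: <1, -2> = 3g1 - 2g2, so the coordinate vector is <3, -2>.

<3, -2>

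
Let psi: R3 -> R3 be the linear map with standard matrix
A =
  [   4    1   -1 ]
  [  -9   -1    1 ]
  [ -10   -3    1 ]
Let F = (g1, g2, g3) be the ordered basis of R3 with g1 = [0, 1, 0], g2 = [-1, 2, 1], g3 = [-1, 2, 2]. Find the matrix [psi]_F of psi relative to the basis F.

The j-th column of [psi]_F is [psi(gj)]_F.
psi(g1) = A g1 = [1, -1, -3] = g1 + g2 - 2g3, so column 1 is [1, 1, -2].
Repeating for g2, g3 and assembling the columns gives [[1, 2, 1], [1, 1, 2], [-2, 2, 2]].

[[1, 2, 1], [1, 1, 2], [-2, 2, 2]]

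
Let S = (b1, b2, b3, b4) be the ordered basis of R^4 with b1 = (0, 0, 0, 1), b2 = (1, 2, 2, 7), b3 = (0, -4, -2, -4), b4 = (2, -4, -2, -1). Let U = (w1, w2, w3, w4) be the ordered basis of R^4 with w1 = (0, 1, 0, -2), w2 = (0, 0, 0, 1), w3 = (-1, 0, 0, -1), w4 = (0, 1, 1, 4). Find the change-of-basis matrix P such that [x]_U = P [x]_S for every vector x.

Column j of P is [bj]_U, since P maps S-coordinates to U-coordinates.
Expressing b1 in U: b1 = 0·w1 + w2 + 0·w3 + 0·w4, so column 1 of P is (0, 1, 0, 0).
Doing the same for each bj gives P = [[0, 0, -2, -2], [1, -2, 0, 1], [0, -1, 0, -2], [0, 2, -2, -2]].

[[0, 0, -2, -2], [1, -2, 0, 1], [0, -1, 0, -2], [0, 2, -2, -2]]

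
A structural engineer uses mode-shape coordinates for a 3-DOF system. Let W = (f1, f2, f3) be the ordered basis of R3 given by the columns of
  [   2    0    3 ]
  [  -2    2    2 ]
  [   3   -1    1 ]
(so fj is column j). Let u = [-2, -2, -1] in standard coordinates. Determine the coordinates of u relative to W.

[-1, -2, 0]

We seek scalars with c_1 f1 + ... + c_3 f3 = u; equivalently solve M c = u where the columns of M are f1, ..., f3.
Solving this 3x3 system gives c = (-1, -2, 0).
Check: -f1 - 2f2 + 0·f3 = [-2, -2, -1].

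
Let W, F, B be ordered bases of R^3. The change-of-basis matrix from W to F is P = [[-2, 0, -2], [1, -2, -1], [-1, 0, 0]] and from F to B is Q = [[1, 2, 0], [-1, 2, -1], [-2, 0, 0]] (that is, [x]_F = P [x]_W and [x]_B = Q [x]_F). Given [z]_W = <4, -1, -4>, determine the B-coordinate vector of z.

Apply P to get F-coordinates <0, 10, -4>, then Q to get B-coordinates.
The result is [z]_B = <20, 24, 0>.

<20, 24, 0>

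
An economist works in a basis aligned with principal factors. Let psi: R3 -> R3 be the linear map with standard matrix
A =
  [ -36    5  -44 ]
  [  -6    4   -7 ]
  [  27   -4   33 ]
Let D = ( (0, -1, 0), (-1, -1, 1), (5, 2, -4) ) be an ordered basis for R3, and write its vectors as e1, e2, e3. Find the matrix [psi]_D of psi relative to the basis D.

With P the matrix whose columns are e1, ..., e3, [psi]_D = P^(-1) A P.
Column by column: psi(e1) = A e1 = (-5, -4, 4); its D-coordinates (2, 0, -1) give column 1.
Continuing for each basis vector yields [psi]_D = [[2, 1, -3], [0, -2, -1], [-1, -3, 1]].

[[2, 1, -3], [0, -2, -1], [-1, -3, 1]]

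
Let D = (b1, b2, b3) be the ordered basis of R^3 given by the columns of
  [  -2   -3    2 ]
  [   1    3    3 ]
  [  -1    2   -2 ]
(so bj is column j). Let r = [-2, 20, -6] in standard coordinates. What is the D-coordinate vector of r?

[2, 2, 4]

Write r = c_1 b1 + ... + c_3 b3 and solve for the c_i.
Row-reducing the augmented matrix [M | r] gives c = (2, 2, 4).
Check: 2b1 + 2b2 + 4b3 = [-2, 20, -6].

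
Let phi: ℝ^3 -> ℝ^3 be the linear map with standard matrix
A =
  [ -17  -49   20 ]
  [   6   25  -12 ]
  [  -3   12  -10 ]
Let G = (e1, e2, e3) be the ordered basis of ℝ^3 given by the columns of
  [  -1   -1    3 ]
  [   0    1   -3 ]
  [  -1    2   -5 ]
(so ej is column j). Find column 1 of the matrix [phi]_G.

Compute phi(e1) = A e1 = <-3, 6, 13> in standard coordinates.
Then write this in G-coordinates: solve for y in y_1 e1 + ... + y_3 e3 = <-3, 6, 13>.
This gives y = <-3, 0, -2>, which is column 1 of [phi]_G.

<-3, 0, -2>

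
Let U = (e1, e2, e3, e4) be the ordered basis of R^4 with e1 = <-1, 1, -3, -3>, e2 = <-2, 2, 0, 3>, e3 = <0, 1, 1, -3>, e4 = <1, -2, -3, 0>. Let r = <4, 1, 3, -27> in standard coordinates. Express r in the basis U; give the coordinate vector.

<2, -4, 3, -2>

Write r = c_1 e1 + ... + c_4 e4 and solve for the c_i.
Solving this 4x4 system gives c = (2, -4, 3, -2).
Check: 2e1 - 4e2 + 3e3 - 2e4 = <4, 1, 3, -27>.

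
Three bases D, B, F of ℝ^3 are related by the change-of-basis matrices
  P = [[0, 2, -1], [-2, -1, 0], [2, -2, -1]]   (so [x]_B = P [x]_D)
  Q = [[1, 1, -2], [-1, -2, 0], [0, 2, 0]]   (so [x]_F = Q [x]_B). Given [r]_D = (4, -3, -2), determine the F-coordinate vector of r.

Apply P to get B-coordinates (-4, -5, 16), then Q to get F-coordinates.
The result is [r]_F = (-41, 14, -10).

(-41, 14, -10)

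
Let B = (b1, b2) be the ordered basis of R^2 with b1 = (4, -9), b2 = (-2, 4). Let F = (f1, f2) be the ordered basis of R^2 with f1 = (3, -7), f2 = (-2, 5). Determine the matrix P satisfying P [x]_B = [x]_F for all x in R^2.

Take x = bj: its B-coordinates are the j-th standard unit vector, so P e_j — column j of P — equals [bj]_F.
b1 = 2f1 + f2, giving column 1 = (2, 1); repeating for each j gives P = [[2, -2], [1, -2]].

[[2, -2], [1, -2]]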